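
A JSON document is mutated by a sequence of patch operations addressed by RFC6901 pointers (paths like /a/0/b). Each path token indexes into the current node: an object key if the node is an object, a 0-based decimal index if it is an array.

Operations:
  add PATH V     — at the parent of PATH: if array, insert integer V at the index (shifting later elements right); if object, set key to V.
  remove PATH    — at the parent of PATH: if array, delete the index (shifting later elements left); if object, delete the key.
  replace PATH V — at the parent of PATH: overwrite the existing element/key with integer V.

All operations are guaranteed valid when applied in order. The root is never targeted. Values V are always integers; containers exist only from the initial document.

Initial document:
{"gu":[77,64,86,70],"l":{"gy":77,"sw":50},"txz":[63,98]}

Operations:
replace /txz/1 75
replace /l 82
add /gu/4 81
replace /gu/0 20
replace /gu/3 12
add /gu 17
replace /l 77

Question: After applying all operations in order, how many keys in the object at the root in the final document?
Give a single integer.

After op 1 (replace /txz/1 75): {"gu":[77,64,86,70],"l":{"gy":77,"sw":50},"txz":[63,75]}
After op 2 (replace /l 82): {"gu":[77,64,86,70],"l":82,"txz":[63,75]}
After op 3 (add /gu/4 81): {"gu":[77,64,86,70,81],"l":82,"txz":[63,75]}
After op 4 (replace /gu/0 20): {"gu":[20,64,86,70,81],"l":82,"txz":[63,75]}
After op 5 (replace /gu/3 12): {"gu":[20,64,86,12,81],"l":82,"txz":[63,75]}
After op 6 (add /gu 17): {"gu":17,"l":82,"txz":[63,75]}
After op 7 (replace /l 77): {"gu":17,"l":77,"txz":[63,75]}
Size at the root: 3

Answer: 3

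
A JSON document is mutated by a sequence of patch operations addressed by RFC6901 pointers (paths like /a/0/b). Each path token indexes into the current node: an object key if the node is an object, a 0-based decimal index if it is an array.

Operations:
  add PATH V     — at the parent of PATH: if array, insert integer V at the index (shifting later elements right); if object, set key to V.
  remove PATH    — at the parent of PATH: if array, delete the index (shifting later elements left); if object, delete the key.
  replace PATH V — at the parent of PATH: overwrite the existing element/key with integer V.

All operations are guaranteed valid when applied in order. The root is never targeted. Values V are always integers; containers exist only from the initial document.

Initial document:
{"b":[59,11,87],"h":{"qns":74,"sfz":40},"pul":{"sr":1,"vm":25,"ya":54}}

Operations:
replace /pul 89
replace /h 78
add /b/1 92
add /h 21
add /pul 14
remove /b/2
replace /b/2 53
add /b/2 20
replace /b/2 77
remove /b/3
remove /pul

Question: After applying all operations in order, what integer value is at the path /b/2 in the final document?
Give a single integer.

Answer: 77

Derivation:
After op 1 (replace /pul 89): {"b":[59,11,87],"h":{"qns":74,"sfz":40},"pul":89}
After op 2 (replace /h 78): {"b":[59,11,87],"h":78,"pul":89}
After op 3 (add /b/1 92): {"b":[59,92,11,87],"h":78,"pul":89}
After op 4 (add /h 21): {"b":[59,92,11,87],"h":21,"pul":89}
After op 5 (add /pul 14): {"b":[59,92,11,87],"h":21,"pul":14}
After op 6 (remove /b/2): {"b":[59,92,87],"h":21,"pul":14}
After op 7 (replace /b/2 53): {"b":[59,92,53],"h":21,"pul":14}
After op 8 (add /b/2 20): {"b":[59,92,20,53],"h":21,"pul":14}
After op 9 (replace /b/2 77): {"b":[59,92,77,53],"h":21,"pul":14}
After op 10 (remove /b/3): {"b":[59,92,77],"h":21,"pul":14}
After op 11 (remove /pul): {"b":[59,92,77],"h":21}
Value at /b/2: 77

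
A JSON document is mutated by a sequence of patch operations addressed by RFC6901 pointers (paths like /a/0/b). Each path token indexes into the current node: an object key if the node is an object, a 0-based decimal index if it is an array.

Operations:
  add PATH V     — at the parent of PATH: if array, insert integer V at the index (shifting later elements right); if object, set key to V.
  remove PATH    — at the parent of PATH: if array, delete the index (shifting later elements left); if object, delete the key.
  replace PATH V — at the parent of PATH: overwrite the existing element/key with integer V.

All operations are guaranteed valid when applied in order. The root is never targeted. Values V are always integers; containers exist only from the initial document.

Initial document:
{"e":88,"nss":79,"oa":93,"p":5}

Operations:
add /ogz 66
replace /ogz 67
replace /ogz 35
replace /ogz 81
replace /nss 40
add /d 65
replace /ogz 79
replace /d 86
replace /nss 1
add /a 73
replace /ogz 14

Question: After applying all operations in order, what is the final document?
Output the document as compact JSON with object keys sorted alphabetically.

Answer: {"a":73,"d":86,"e":88,"nss":1,"oa":93,"ogz":14,"p":5}

Derivation:
After op 1 (add /ogz 66): {"e":88,"nss":79,"oa":93,"ogz":66,"p":5}
After op 2 (replace /ogz 67): {"e":88,"nss":79,"oa":93,"ogz":67,"p":5}
After op 3 (replace /ogz 35): {"e":88,"nss":79,"oa":93,"ogz":35,"p":5}
After op 4 (replace /ogz 81): {"e":88,"nss":79,"oa":93,"ogz":81,"p":5}
After op 5 (replace /nss 40): {"e":88,"nss":40,"oa":93,"ogz":81,"p":5}
After op 6 (add /d 65): {"d":65,"e":88,"nss":40,"oa":93,"ogz":81,"p":5}
After op 7 (replace /ogz 79): {"d":65,"e":88,"nss":40,"oa":93,"ogz":79,"p":5}
After op 8 (replace /d 86): {"d":86,"e":88,"nss":40,"oa":93,"ogz":79,"p":5}
After op 9 (replace /nss 1): {"d":86,"e":88,"nss":1,"oa":93,"ogz":79,"p":5}
After op 10 (add /a 73): {"a":73,"d":86,"e":88,"nss":1,"oa":93,"ogz":79,"p":5}
After op 11 (replace /ogz 14): {"a":73,"d":86,"e":88,"nss":1,"oa":93,"ogz":14,"p":5}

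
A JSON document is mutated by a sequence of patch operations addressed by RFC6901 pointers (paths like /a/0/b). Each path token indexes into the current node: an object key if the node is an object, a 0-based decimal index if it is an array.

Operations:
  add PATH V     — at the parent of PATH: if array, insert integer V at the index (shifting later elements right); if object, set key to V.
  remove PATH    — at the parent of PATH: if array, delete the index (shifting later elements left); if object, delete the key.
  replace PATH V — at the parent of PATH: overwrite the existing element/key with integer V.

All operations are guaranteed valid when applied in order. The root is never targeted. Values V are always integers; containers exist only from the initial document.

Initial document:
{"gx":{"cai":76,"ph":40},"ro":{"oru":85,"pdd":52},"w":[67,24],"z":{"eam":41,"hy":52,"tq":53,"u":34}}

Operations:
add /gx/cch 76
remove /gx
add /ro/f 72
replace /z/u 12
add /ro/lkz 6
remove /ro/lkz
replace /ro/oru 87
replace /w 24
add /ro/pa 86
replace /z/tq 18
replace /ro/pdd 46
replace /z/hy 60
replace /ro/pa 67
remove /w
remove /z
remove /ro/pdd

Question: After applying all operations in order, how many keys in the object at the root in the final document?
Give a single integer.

Answer: 1

Derivation:
After op 1 (add /gx/cch 76): {"gx":{"cai":76,"cch":76,"ph":40},"ro":{"oru":85,"pdd":52},"w":[67,24],"z":{"eam":41,"hy":52,"tq":53,"u":34}}
After op 2 (remove /gx): {"ro":{"oru":85,"pdd":52},"w":[67,24],"z":{"eam":41,"hy":52,"tq":53,"u":34}}
After op 3 (add /ro/f 72): {"ro":{"f":72,"oru":85,"pdd":52},"w":[67,24],"z":{"eam":41,"hy":52,"tq":53,"u":34}}
After op 4 (replace /z/u 12): {"ro":{"f":72,"oru":85,"pdd":52},"w":[67,24],"z":{"eam":41,"hy":52,"tq":53,"u":12}}
After op 5 (add /ro/lkz 6): {"ro":{"f":72,"lkz":6,"oru":85,"pdd":52},"w":[67,24],"z":{"eam":41,"hy":52,"tq":53,"u":12}}
After op 6 (remove /ro/lkz): {"ro":{"f":72,"oru":85,"pdd":52},"w":[67,24],"z":{"eam":41,"hy":52,"tq":53,"u":12}}
After op 7 (replace /ro/oru 87): {"ro":{"f":72,"oru":87,"pdd":52},"w":[67,24],"z":{"eam":41,"hy":52,"tq":53,"u":12}}
After op 8 (replace /w 24): {"ro":{"f":72,"oru":87,"pdd":52},"w":24,"z":{"eam":41,"hy":52,"tq":53,"u":12}}
After op 9 (add /ro/pa 86): {"ro":{"f":72,"oru":87,"pa":86,"pdd":52},"w":24,"z":{"eam":41,"hy":52,"tq":53,"u":12}}
After op 10 (replace /z/tq 18): {"ro":{"f":72,"oru":87,"pa":86,"pdd":52},"w":24,"z":{"eam":41,"hy":52,"tq":18,"u":12}}
After op 11 (replace /ro/pdd 46): {"ro":{"f":72,"oru":87,"pa":86,"pdd":46},"w":24,"z":{"eam":41,"hy":52,"tq":18,"u":12}}
After op 12 (replace /z/hy 60): {"ro":{"f":72,"oru":87,"pa":86,"pdd":46},"w":24,"z":{"eam":41,"hy":60,"tq":18,"u":12}}
After op 13 (replace /ro/pa 67): {"ro":{"f":72,"oru":87,"pa":67,"pdd":46},"w":24,"z":{"eam":41,"hy":60,"tq":18,"u":12}}
After op 14 (remove /w): {"ro":{"f":72,"oru":87,"pa":67,"pdd":46},"z":{"eam":41,"hy":60,"tq":18,"u":12}}
After op 15 (remove /z): {"ro":{"f":72,"oru":87,"pa":67,"pdd":46}}
After op 16 (remove /ro/pdd): {"ro":{"f":72,"oru":87,"pa":67}}
Size at the root: 1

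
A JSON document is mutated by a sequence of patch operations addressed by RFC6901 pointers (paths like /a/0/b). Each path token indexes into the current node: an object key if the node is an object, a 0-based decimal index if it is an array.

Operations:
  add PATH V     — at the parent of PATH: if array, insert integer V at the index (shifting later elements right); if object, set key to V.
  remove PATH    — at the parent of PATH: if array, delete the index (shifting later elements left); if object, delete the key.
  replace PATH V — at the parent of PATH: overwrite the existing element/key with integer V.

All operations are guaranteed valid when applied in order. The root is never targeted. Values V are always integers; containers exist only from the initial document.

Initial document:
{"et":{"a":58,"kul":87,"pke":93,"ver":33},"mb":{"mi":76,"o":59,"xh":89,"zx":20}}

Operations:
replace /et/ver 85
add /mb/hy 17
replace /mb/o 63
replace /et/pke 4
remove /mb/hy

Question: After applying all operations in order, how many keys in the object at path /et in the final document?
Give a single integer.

Answer: 4

Derivation:
After op 1 (replace /et/ver 85): {"et":{"a":58,"kul":87,"pke":93,"ver":85},"mb":{"mi":76,"o":59,"xh":89,"zx":20}}
After op 2 (add /mb/hy 17): {"et":{"a":58,"kul":87,"pke":93,"ver":85},"mb":{"hy":17,"mi":76,"o":59,"xh":89,"zx":20}}
After op 3 (replace /mb/o 63): {"et":{"a":58,"kul":87,"pke":93,"ver":85},"mb":{"hy":17,"mi":76,"o":63,"xh":89,"zx":20}}
After op 4 (replace /et/pke 4): {"et":{"a":58,"kul":87,"pke":4,"ver":85},"mb":{"hy":17,"mi":76,"o":63,"xh":89,"zx":20}}
After op 5 (remove /mb/hy): {"et":{"a":58,"kul":87,"pke":4,"ver":85},"mb":{"mi":76,"o":63,"xh":89,"zx":20}}
Size at path /et: 4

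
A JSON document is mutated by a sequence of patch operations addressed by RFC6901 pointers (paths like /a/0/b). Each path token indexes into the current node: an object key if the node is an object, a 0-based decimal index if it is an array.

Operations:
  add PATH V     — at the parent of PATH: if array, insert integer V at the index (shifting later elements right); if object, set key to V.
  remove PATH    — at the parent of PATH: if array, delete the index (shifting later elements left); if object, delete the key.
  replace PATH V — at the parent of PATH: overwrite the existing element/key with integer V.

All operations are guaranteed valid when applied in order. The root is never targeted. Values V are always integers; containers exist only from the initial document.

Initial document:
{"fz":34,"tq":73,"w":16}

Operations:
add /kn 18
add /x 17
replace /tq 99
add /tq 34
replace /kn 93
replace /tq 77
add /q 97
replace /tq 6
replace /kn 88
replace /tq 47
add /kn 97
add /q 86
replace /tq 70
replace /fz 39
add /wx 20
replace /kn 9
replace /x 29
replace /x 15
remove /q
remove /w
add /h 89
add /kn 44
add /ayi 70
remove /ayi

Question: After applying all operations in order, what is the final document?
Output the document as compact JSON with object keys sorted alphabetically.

After op 1 (add /kn 18): {"fz":34,"kn":18,"tq":73,"w":16}
After op 2 (add /x 17): {"fz":34,"kn":18,"tq":73,"w":16,"x":17}
After op 3 (replace /tq 99): {"fz":34,"kn":18,"tq":99,"w":16,"x":17}
After op 4 (add /tq 34): {"fz":34,"kn":18,"tq":34,"w":16,"x":17}
After op 5 (replace /kn 93): {"fz":34,"kn":93,"tq":34,"w":16,"x":17}
After op 6 (replace /tq 77): {"fz":34,"kn":93,"tq":77,"w":16,"x":17}
After op 7 (add /q 97): {"fz":34,"kn":93,"q":97,"tq":77,"w":16,"x":17}
After op 8 (replace /tq 6): {"fz":34,"kn":93,"q":97,"tq":6,"w":16,"x":17}
After op 9 (replace /kn 88): {"fz":34,"kn":88,"q":97,"tq":6,"w":16,"x":17}
After op 10 (replace /tq 47): {"fz":34,"kn":88,"q":97,"tq":47,"w":16,"x":17}
After op 11 (add /kn 97): {"fz":34,"kn":97,"q":97,"tq":47,"w":16,"x":17}
After op 12 (add /q 86): {"fz":34,"kn":97,"q":86,"tq":47,"w":16,"x":17}
After op 13 (replace /tq 70): {"fz":34,"kn":97,"q":86,"tq":70,"w":16,"x":17}
After op 14 (replace /fz 39): {"fz":39,"kn":97,"q":86,"tq":70,"w":16,"x":17}
After op 15 (add /wx 20): {"fz":39,"kn":97,"q":86,"tq":70,"w":16,"wx":20,"x":17}
After op 16 (replace /kn 9): {"fz":39,"kn":9,"q":86,"tq":70,"w":16,"wx":20,"x":17}
After op 17 (replace /x 29): {"fz":39,"kn":9,"q":86,"tq":70,"w":16,"wx":20,"x":29}
After op 18 (replace /x 15): {"fz":39,"kn":9,"q":86,"tq":70,"w":16,"wx":20,"x":15}
After op 19 (remove /q): {"fz":39,"kn":9,"tq":70,"w":16,"wx":20,"x":15}
After op 20 (remove /w): {"fz":39,"kn":9,"tq":70,"wx":20,"x":15}
After op 21 (add /h 89): {"fz":39,"h":89,"kn":9,"tq":70,"wx":20,"x":15}
After op 22 (add /kn 44): {"fz":39,"h":89,"kn":44,"tq":70,"wx":20,"x":15}
After op 23 (add /ayi 70): {"ayi":70,"fz":39,"h":89,"kn":44,"tq":70,"wx":20,"x":15}
After op 24 (remove /ayi): {"fz":39,"h":89,"kn":44,"tq":70,"wx":20,"x":15}

Answer: {"fz":39,"h":89,"kn":44,"tq":70,"wx":20,"x":15}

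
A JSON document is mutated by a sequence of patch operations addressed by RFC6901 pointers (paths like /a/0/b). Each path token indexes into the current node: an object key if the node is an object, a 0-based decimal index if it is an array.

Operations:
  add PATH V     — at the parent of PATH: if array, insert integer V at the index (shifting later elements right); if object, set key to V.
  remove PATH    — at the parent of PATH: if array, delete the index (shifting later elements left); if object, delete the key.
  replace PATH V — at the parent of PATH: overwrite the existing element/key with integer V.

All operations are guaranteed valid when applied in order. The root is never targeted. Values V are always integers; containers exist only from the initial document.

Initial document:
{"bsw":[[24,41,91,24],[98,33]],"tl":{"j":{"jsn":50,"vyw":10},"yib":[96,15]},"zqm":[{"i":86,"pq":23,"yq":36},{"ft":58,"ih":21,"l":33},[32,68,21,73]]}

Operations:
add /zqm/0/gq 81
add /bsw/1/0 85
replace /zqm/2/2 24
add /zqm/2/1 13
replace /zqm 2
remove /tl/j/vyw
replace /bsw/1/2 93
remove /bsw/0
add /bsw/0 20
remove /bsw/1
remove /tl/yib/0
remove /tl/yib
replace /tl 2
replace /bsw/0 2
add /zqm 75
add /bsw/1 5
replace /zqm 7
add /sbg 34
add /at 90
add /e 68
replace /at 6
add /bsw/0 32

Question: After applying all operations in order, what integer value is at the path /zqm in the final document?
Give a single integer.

After op 1 (add /zqm/0/gq 81): {"bsw":[[24,41,91,24],[98,33]],"tl":{"j":{"jsn":50,"vyw":10},"yib":[96,15]},"zqm":[{"gq":81,"i":86,"pq":23,"yq":36},{"ft":58,"ih":21,"l":33},[32,68,21,73]]}
After op 2 (add /bsw/1/0 85): {"bsw":[[24,41,91,24],[85,98,33]],"tl":{"j":{"jsn":50,"vyw":10},"yib":[96,15]},"zqm":[{"gq":81,"i":86,"pq":23,"yq":36},{"ft":58,"ih":21,"l":33},[32,68,21,73]]}
After op 3 (replace /zqm/2/2 24): {"bsw":[[24,41,91,24],[85,98,33]],"tl":{"j":{"jsn":50,"vyw":10},"yib":[96,15]},"zqm":[{"gq":81,"i":86,"pq":23,"yq":36},{"ft":58,"ih":21,"l":33},[32,68,24,73]]}
After op 4 (add /zqm/2/1 13): {"bsw":[[24,41,91,24],[85,98,33]],"tl":{"j":{"jsn":50,"vyw":10},"yib":[96,15]},"zqm":[{"gq":81,"i":86,"pq":23,"yq":36},{"ft":58,"ih":21,"l":33},[32,13,68,24,73]]}
After op 5 (replace /zqm 2): {"bsw":[[24,41,91,24],[85,98,33]],"tl":{"j":{"jsn":50,"vyw":10},"yib":[96,15]},"zqm":2}
After op 6 (remove /tl/j/vyw): {"bsw":[[24,41,91,24],[85,98,33]],"tl":{"j":{"jsn":50},"yib":[96,15]},"zqm":2}
After op 7 (replace /bsw/1/2 93): {"bsw":[[24,41,91,24],[85,98,93]],"tl":{"j":{"jsn":50},"yib":[96,15]},"zqm":2}
After op 8 (remove /bsw/0): {"bsw":[[85,98,93]],"tl":{"j":{"jsn":50},"yib":[96,15]},"zqm":2}
After op 9 (add /bsw/0 20): {"bsw":[20,[85,98,93]],"tl":{"j":{"jsn":50},"yib":[96,15]},"zqm":2}
After op 10 (remove /bsw/1): {"bsw":[20],"tl":{"j":{"jsn":50},"yib":[96,15]},"zqm":2}
After op 11 (remove /tl/yib/0): {"bsw":[20],"tl":{"j":{"jsn":50},"yib":[15]},"zqm":2}
After op 12 (remove /tl/yib): {"bsw":[20],"tl":{"j":{"jsn":50}},"zqm":2}
After op 13 (replace /tl 2): {"bsw":[20],"tl":2,"zqm":2}
After op 14 (replace /bsw/0 2): {"bsw":[2],"tl":2,"zqm":2}
After op 15 (add /zqm 75): {"bsw":[2],"tl":2,"zqm":75}
After op 16 (add /bsw/1 5): {"bsw":[2,5],"tl":2,"zqm":75}
After op 17 (replace /zqm 7): {"bsw":[2,5],"tl":2,"zqm":7}
After op 18 (add /sbg 34): {"bsw":[2,5],"sbg":34,"tl":2,"zqm":7}
After op 19 (add /at 90): {"at":90,"bsw":[2,5],"sbg":34,"tl":2,"zqm":7}
After op 20 (add /e 68): {"at":90,"bsw":[2,5],"e":68,"sbg":34,"tl":2,"zqm":7}
After op 21 (replace /at 6): {"at":6,"bsw":[2,5],"e":68,"sbg":34,"tl":2,"zqm":7}
After op 22 (add /bsw/0 32): {"at":6,"bsw":[32,2,5],"e":68,"sbg":34,"tl":2,"zqm":7}
Value at /zqm: 7

Answer: 7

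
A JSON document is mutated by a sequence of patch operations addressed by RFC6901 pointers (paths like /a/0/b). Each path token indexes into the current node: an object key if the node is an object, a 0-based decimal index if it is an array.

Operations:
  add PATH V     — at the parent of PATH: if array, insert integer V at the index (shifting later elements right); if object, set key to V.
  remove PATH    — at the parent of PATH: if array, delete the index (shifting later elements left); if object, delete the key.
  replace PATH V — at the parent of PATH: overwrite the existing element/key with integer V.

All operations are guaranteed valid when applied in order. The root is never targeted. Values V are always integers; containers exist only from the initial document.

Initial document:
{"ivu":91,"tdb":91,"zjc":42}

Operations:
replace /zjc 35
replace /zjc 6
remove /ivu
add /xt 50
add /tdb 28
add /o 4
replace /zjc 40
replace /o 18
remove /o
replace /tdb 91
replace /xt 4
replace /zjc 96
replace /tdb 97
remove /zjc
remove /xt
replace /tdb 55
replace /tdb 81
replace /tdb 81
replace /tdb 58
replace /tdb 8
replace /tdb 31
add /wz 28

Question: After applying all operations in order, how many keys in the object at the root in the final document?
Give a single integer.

After op 1 (replace /zjc 35): {"ivu":91,"tdb":91,"zjc":35}
After op 2 (replace /zjc 6): {"ivu":91,"tdb":91,"zjc":6}
After op 3 (remove /ivu): {"tdb":91,"zjc":6}
After op 4 (add /xt 50): {"tdb":91,"xt":50,"zjc":6}
After op 5 (add /tdb 28): {"tdb":28,"xt":50,"zjc":6}
After op 6 (add /o 4): {"o":4,"tdb":28,"xt":50,"zjc":6}
After op 7 (replace /zjc 40): {"o":4,"tdb":28,"xt":50,"zjc":40}
After op 8 (replace /o 18): {"o":18,"tdb":28,"xt":50,"zjc":40}
After op 9 (remove /o): {"tdb":28,"xt":50,"zjc":40}
After op 10 (replace /tdb 91): {"tdb":91,"xt":50,"zjc":40}
After op 11 (replace /xt 4): {"tdb":91,"xt":4,"zjc":40}
After op 12 (replace /zjc 96): {"tdb":91,"xt":4,"zjc":96}
After op 13 (replace /tdb 97): {"tdb":97,"xt":4,"zjc":96}
After op 14 (remove /zjc): {"tdb":97,"xt":4}
After op 15 (remove /xt): {"tdb":97}
After op 16 (replace /tdb 55): {"tdb":55}
After op 17 (replace /tdb 81): {"tdb":81}
After op 18 (replace /tdb 81): {"tdb":81}
After op 19 (replace /tdb 58): {"tdb":58}
After op 20 (replace /tdb 8): {"tdb":8}
After op 21 (replace /tdb 31): {"tdb":31}
After op 22 (add /wz 28): {"tdb":31,"wz":28}
Size at the root: 2

Answer: 2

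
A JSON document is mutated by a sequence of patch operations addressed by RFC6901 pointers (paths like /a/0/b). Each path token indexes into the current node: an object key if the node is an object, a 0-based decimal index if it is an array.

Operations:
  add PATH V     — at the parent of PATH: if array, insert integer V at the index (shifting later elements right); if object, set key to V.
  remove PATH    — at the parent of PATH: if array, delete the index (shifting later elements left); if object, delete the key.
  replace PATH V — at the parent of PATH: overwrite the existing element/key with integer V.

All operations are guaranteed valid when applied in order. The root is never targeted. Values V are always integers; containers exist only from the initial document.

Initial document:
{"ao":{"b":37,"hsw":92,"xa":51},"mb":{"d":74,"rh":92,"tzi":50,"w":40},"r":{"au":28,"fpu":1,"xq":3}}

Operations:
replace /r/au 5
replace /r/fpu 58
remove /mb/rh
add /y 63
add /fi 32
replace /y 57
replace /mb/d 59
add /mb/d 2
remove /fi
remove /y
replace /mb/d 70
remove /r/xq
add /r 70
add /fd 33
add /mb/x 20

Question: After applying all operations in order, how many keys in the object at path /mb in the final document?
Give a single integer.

After op 1 (replace /r/au 5): {"ao":{"b":37,"hsw":92,"xa":51},"mb":{"d":74,"rh":92,"tzi":50,"w":40},"r":{"au":5,"fpu":1,"xq":3}}
After op 2 (replace /r/fpu 58): {"ao":{"b":37,"hsw":92,"xa":51},"mb":{"d":74,"rh":92,"tzi":50,"w":40},"r":{"au":5,"fpu":58,"xq":3}}
After op 3 (remove /mb/rh): {"ao":{"b":37,"hsw":92,"xa":51},"mb":{"d":74,"tzi":50,"w":40},"r":{"au":5,"fpu":58,"xq":3}}
After op 4 (add /y 63): {"ao":{"b":37,"hsw":92,"xa":51},"mb":{"d":74,"tzi":50,"w":40},"r":{"au":5,"fpu":58,"xq":3},"y":63}
After op 5 (add /fi 32): {"ao":{"b":37,"hsw":92,"xa":51},"fi":32,"mb":{"d":74,"tzi":50,"w":40},"r":{"au":5,"fpu":58,"xq":3},"y":63}
After op 6 (replace /y 57): {"ao":{"b":37,"hsw":92,"xa":51},"fi":32,"mb":{"d":74,"tzi":50,"w":40},"r":{"au":5,"fpu":58,"xq":3},"y":57}
After op 7 (replace /mb/d 59): {"ao":{"b":37,"hsw":92,"xa":51},"fi":32,"mb":{"d":59,"tzi":50,"w":40},"r":{"au":5,"fpu":58,"xq":3},"y":57}
After op 8 (add /mb/d 2): {"ao":{"b":37,"hsw":92,"xa":51},"fi":32,"mb":{"d":2,"tzi":50,"w":40},"r":{"au":5,"fpu":58,"xq":3},"y":57}
After op 9 (remove /fi): {"ao":{"b":37,"hsw":92,"xa":51},"mb":{"d":2,"tzi":50,"w":40},"r":{"au":5,"fpu":58,"xq":3},"y":57}
After op 10 (remove /y): {"ao":{"b":37,"hsw":92,"xa":51},"mb":{"d":2,"tzi":50,"w":40},"r":{"au":5,"fpu":58,"xq":3}}
After op 11 (replace /mb/d 70): {"ao":{"b":37,"hsw":92,"xa":51},"mb":{"d":70,"tzi":50,"w":40},"r":{"au":5,"fpu":58,"xq":3}}
After op 12 (remove /r/xq): {"ao":{"b":37,"hsw":92,"xa":51},"mb":{"d":70,"tzi":50,"w":40},"r":{"au":5,"fpu":58}}
After op 13 (add /r 70): {"ao":{"b":37,"hsw":92,"xa":51},"mb":{"d":70,"tzi":50,"w":40},"r":70}
After op 14 (add /fd 33): {"ao":{"b":37,"hsw":92,"xa":51},"fd":33,"mb":{"d":70,"tzi":50,"w":40},"r":70}
After op 15 (add /mb/x 20): {"ao":{"b":37,"hsw":92,"xa":51},"fd":33,"mb":{"d":70,"tzi":50,"w":40,"x":20},"r":70}
Size at path /mb: 4

Answer: 4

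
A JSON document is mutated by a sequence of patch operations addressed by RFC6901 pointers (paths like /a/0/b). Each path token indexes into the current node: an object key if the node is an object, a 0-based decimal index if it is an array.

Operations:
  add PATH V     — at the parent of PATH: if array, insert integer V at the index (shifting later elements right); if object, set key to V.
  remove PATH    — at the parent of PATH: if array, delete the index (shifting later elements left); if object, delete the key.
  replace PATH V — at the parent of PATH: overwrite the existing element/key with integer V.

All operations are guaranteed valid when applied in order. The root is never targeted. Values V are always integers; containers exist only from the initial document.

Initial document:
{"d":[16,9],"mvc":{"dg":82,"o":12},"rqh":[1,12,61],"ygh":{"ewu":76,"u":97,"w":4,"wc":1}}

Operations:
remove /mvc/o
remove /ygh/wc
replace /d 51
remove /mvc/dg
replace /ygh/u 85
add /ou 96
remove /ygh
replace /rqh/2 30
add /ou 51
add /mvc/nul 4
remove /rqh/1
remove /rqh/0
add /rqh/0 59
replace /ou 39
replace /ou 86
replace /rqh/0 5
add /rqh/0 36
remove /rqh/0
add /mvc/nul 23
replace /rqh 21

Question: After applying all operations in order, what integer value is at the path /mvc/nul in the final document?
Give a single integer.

After op 1 (remove /mvc/o): {"d":[16,9],"mvc":{"dg":82},"rqh":[1,12,61],"ygh":{"ewu":76,"u":97,"w":4,"wc":1}}
After op 2 (remove /ygh/wc): {"d":[16,9],"mvc":{"dg":82},"rqh":[1,12,61],"ygh":{"ewu":76,"u":97,"w":4}}
After op 3 (replace /d 51): {"d":51,"mvc":{"dg":82},"rqh":[1,12,61],"ygh":{"ewu":76,"u":97,"w":4}}
After op 4 (remove /mvc/dg): {"d":51,"mvc":{},"rqh":[1,12,61],"ygh":{"ewu":76,"u":97,"w":4}}
After op 5 (replace /ygh/u 85): {"d":51,"mvc":{},"rqh":[1,12,61],"ygh":{"ewu":76,"u":85,"w":4}}
After op 6 (add /ou 96): {"d":51,"mvc":{},"ou":96,"rqh":[1,12,61],"ygh":{"ewu":76,"u":85,"w":4}}
After op 7 (remove /ygh): {"d":51,"mvc":{},"ou":96,"rqh":[1,12,61]}
After op 8 (replace /rqh/2 30): {"d":51,"mvc":{},"ou":96,"rqh":[1,12,30]}
After op 9 (add /ou 51): {"d":51,"mvc":{},"ou":51,"rqh":[1,12,30]}
After op 10 (add /mvc/nul 4): {"d":51,"mvc":{"nul":4},"ou":51,"rqh":[1,12,30]}
After op 11 (remove /rqh/1): {"d":51,"mvc":{"nul":4},"ou":51,"rqh":[1,30]}
After op 12 (remove /rqh/0): {"d":51,"mvc":{"nul":4},"ou":51,"rqh":[30]}
After op 13 (add /rqh/0 59): {"d":51,"mvc":{"nul":4},"ou":51,"rqh":[59,30]}
After op 14 (replace /ou 39): {"d":51,"mvc":{"nul":4},"ou":39,"rqh":[59,30]}
After op 15 (replace /ou 86): {"d":51,"mvc":{"nul":4},"ou":86,"rqh":[59,30]}
After op 16 (replace /rqh/0 5): {"d":51,"mvc":{"nul":4},"ou":86,"rqh":[5,30]}
After op 17 (add /rqh/0 36): {"d":51,"mvc":{"nul":4},"ou":86,"rqh":[36,5,30]}
After op 18 (remove /rqh/0): {"d":51,"mvc":{"nul":4},"ou":86,"rqh":[5,30]}
After op 19 (add /mvc/nul 23): {"d":51,"mvc":{"nul":23},"ou":86,"rqh":[5,30]}
After op 20 (replace /rqh 21): {"d":51,"mvc":{"nul":23},"ou":86,"rqh":21}
Value at /mvc/nul: 23

Answer: 23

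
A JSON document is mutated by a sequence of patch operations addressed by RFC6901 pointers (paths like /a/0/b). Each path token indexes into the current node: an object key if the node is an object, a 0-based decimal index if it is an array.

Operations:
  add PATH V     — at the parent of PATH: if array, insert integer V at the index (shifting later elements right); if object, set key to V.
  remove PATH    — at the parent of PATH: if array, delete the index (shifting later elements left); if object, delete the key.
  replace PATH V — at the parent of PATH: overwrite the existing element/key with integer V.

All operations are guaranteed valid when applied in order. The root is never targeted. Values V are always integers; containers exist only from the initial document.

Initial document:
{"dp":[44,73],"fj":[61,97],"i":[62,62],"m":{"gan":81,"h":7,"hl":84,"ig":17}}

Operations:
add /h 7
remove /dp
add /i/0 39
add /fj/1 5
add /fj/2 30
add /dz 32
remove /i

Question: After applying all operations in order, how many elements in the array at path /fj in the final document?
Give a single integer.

Answer: 4

Derivation:
After op 1 (add /h 7): {"dp":[44,73],"fj":[61,97],"h":7,"i":[62,62],"m":{"gan":81,"h":7,"hl":84,"ig":17}}
After op 2 (remove /dp): {"fj":[61,97],"h":7,"i":[62,62],"m":{"gan":81,"h":7,"hl":84,"ig":17}}
After op 3 (add /i/0 39): {"fj":[61,97],"h":7,"i":[39,62,62],"m":{"gan":81,"h":7,"hl":84,"ig":17}}
After op 4 (add /fj/1 5): {"fj":[61,5,97],"h":7,"i":[39,62,62],"m":{"gan":81,"h":7,"hl":84,"ig":17}}
After op 5 (add /fj/2 30): {"fj":[61,5,30,97],"h":7,"i":[39,62,62],"m":{"gan":81,"h":7,"hl":84,"ig":17}}
After op 6 (add /dz 32): {"dz":32,"fj":[61,5,30,97],"h":7,"i":[39,62,62],"m":{"gan":81,"h":7,"hl":84,"ig":17}}
After op 7 (remove /i): {"dz":32,"fj":[61,5,30,97],"h":7,"m":{"gan":81,"h":7,"hl":84,"ig":17}}
Size at path /fj: 4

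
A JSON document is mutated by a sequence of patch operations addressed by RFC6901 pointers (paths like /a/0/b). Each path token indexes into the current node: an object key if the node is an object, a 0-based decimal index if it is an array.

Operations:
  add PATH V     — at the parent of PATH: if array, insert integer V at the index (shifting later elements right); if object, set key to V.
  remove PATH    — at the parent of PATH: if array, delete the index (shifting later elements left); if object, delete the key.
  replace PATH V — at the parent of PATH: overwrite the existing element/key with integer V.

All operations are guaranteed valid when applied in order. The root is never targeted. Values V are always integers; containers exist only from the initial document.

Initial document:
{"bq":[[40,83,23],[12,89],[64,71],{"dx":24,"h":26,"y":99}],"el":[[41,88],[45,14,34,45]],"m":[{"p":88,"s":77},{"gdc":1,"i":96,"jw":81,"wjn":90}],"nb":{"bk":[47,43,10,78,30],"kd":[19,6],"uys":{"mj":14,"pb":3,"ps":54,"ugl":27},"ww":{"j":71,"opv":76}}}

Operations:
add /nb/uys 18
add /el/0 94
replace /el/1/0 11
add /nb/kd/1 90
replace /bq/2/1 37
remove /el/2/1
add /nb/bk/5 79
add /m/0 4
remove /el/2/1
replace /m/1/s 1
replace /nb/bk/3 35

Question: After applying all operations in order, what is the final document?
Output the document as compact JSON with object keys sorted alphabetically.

After op 1 (add /nb/uys 18): {"bq":[[40,83,23],[12,89],[64,71],{"dx":24,"h":26,"y":99}],"el":[[41,88],[45,14,34,45]],"m":[{"p":88,"s":77},{"gdc":1,"i":96,"jw":81,"wjn":90}],"nb":{"bk":[47,43,10,78,30],"kd":[19,6],"uys":18,"ww":{"j":71,"opv":76}}}
After op 2 (add /el/0 94): {"bq":[[40,83,23],[12,89],[64,71],{"dx":24,"h":26,"y":99}],"el":[94,[41,88],[45,14,34,45]],"m":[{"p":88,"s":77},{"gdc":1,"i":96,"jw":81,"wjn":90}],"nb":{"bk":[47,43,10,78,30],"kd":[19,6],"uys":18,"ww":{"j":71,"opv":76}}}
After op 3 (replace /el/1/0 11): {"bq":[[40,83,23],[12,89],[64,71],{"dx":24,"h":26,"y":99}],"el":[94,[11,88],[45,14,34,45]],"m":[{"p":88,"s":77},{"gdc":1,"i":96,"jw":81,"wjn":90}],"nb":{"bk":[47,43,10,78,30],"kd":[19,6],"uys":18,"ww":{"j":71,"opv":76}}}
After op 4 (add /nb/kd/1 90): {"bq":[[40,83,23],[12,89],[64,71],{"dx":24,"h":26,"y":99}],"el":[94,[11,88],[45,14,34,45]],"m":[{"p":88,"s":77},{"gdc":1,"i":96,"jw":81,"wjn":90}],"nb":{"bk":[47,43,10,78,30],"kd":[19,90,6],"uys":18,"ww":{"j":71,"opv":76}}}
After op 5 (replace /bq/2/1 37): {"bq":[[40,83,23],[12,89],[64,37],{"dx":24,"h":26,"y":99}],"el":[94,[11,88],[45,14,34,45]],"m":[{"p":88,"s":77},{"gdc":1,"i":96,"jw":81,"wjn":90}],"nb":{"bk":[47,43,10,78,30],"kd":[19,90,6],"uys":18,"ww":{"j":71,"opv":76}}}
After op 6 (remove /el/2/1): {"bq":[[40,83,23],[12,89],[64,37],{"dx":24,"h":26,"y":99}],"el":[94,[11,88],[45,34,45]],"m":[{"p":88,"s":77},{"gdc":1,"i":96,"jw":81,"wjn":90}],"nb":{"bk":[47,43,10,78,30],"kd":[19,90,6],"uys":18,"ww":{"j":71,"opv":76}}}
After op 7 (add /nb/bk/5 79): {"bq":[[40,83,23],[12,89],[64,37],{"dx":24,"h":26,"y":99}],"el":[94,[11,88],[45,34,45]],"m":[{"p":88,"s":77},{"gdc":1,"i":96,"jw":81,"wjn":90}],"nb":{"bk":[47,43,10,78,30,79],"kd":[19,90,6],"uys":18,"ww":{"j":71,"opv":76}}}
After op 8 (add /m/0 4): {"bq":[[40,83,23],[12,89],[64,37],{"dx":24,"h":26,"y":99}],"el":[94,[11,88],[45,34,45]],"m":[4,{"p":88,"s":77},{"gdc":1,"i":96,"jw":81,"wjn":90}],"nb":{"bk":[47,43,10,78,30,79],"kd":[19,90,6],"uys":18,"ww":{"j":71,"opv":76}}}
After op 9 (remove /el/2/1): {"bq":[[40,83,23],[12,89],[64,37],{"dx":24,"h":26,"y":99}],"el":[94,[11,88],[45,45]],"m":[4,{"p":88,"s":77},{"gdc":1,"i":96,"jw":81,"wjn":90}],"nb":{"bk":[47,43,10,78,30,79],"kd":[19,90,6],"uys":18,"ww":{"j":71,"opv":76}}}
After op 10 (replace /m/1/s 1): {"bq":[[40,83,23],[12,89],[64,37],{"dx":24,"h":26,"y":99}],"el":[94,[11,88],[45,45]],"m":[4,{"p":88,"s":1},{"gdc":1,"i":96,"jw":81,"wjn":90}],"nb":{"bk":[47,43,10,78,30,79],"kd":[19,90,6],"uys":18,"ww":{"j":71,"opv":76}}}
After op 11 (replace /nb/bk/3 35): {"bq":[[40,83,23],[12,89],[64,37],{"dx":24,"h":26,"y":99}],"el":[94,[11,88],[45,45]],"m":[4,{"p":88,"s":1},{"gdc":1,"i":96,"jw":81,"wjn":90}],"nb":{"bk":[47,43,10,35,30,79],"kd":[19,90,6],"uys":18,"ww":{"j":71,"opv":76}}}

Answer: {"bq":[[40,83,23],[12,89],[64,37],{"dx":24,"h":26,"y":99}],"el":[94,[11,88],[45,45]],"m":[4,{"p":88,"s":1},{"gdc":1,"i":96,"jw":81,"wjn":90}],"nb":{"bk":[47,43,10,35,30,79],"kd":[19,90,6],"uys":18,"ww":{"j":71,"opv":76}}}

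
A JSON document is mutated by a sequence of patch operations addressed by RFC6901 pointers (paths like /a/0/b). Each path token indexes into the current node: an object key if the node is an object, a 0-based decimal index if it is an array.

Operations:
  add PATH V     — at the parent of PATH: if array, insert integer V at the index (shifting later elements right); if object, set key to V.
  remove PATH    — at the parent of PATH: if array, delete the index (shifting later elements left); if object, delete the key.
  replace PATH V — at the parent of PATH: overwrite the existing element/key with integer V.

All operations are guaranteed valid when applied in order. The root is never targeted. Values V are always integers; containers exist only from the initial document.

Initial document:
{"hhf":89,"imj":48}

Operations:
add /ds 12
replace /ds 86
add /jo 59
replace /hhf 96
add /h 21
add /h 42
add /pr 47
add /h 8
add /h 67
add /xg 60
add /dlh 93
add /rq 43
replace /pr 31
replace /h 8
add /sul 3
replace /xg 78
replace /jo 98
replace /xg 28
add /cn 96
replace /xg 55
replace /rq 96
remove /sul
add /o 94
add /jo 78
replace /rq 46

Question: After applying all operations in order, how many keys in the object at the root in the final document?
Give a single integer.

After op 1 (add /ds 12): {"ds":12,"hhf":89,"imj":48}
After op 2 (replace /ds 86): {"ds":86,"hhf":89,"imj":48}
After op 3 (add /jo 59): {"ds":86,"hhf":89,"imj":48,"jo":59}
After op 4 (replace /hhf 96): {"ds":86,"hhf":96,"imj":48,"jo":59}
After op 5 (add /h 21): {"ds":86,"h":21,"hhf":96,"imj":48,"jo":59}
After op 6 (add /h 42): {"ds":86,"h":42,"hhf":96,"imj":48,"jo":59}
After op 7 (add /pr 47): {"ds":86,"h":42,"hhf":96,"imj":48,"jo":59,"pr":47}
After op 8 (add /h 8): {"ds":86,"h":8,"hhf":96,"imj":48,"jo":59,"pr":47}
After op 9 (add /h 67): {"ds":86,"h":67,"hhf":96,"imj":48,"jo":59,"pr":47}
After op 10 (add /xg 60): {"ds":86,"h":67,"hhf":96,"imj":48,"jo":59,"pr":47,"xg":60}
After op 11 (add /dlh 93): {"dlh":93,"ds":86,"h":67,"hhf":96,"imj":48,"jo":59,"pr":47,"xg":60}
After op 12 (add /rq 43): {"dlh":93,"ds":86,"h":67,"hhf":96,"imj":48,"jo":59,"pr":47,"rq":43,"xg":60}
After op 13 (replace /pr 31): {"dlh":93,"ds":86,"h":67,"hhf":96,"imj":48,"jo":59,"pr":31,"rq":43,"xg":60}
After op 14 (replace /h 8): {"dlh":93,"ds":86,"h":8,"hhf":96,"imj":48,"jo":59,"pr":31,"rq":43,"xg":60}
After op 15 (add /sul 3): {"dlh":93,"ds":86,"h":8,"hhf":96,"imj":48,"jo":59,"pr":31,"rq":43,"sul":3,"xg":60}
After op 16 (replace /xg 78): {"dlh":93,"ds":86,"h":8,"hhf":96,"imj":48,"jo":59,"pr":31,"rq":43,"sul":3,"xg":78}
After op 17 (replace /jo 98): {"dlh":93,"ds":86,"h":8,"hhf":96,"imj":48,"jo":98,"pr":31,"rq":43,"sul":3,"xg":78}
After op 18 (replace /xg 28): {"dlh":93,"ds":86,"h":8,"hhf":96,"imj":48,"jo":98,"pr":31,"rq":43,"sul":3,"xg":28}
After op 19 (add /cn 96): {"cn":96,"dlh":93,"ds":86,"h":8,"hhf":96,"imj":48,"jo":98,"pr":31,"rq":43,"sul":3,"xg":28}
After op 20 (replace /xg 55): {"cn":96,"dlh":93,"ds":86,"h":8,"hhf":96,"imj":48,"jo":98,"pr":31,"rq":43,"sul":3,"xg":55}
After op 21 (replace /rq 96): {"cn":96,"dlh":93,"ds":86,"h":8,"hhf":96,"imj":48,"jo":98,"pr":31,"rq":96,"sul":3,"xg":55}
After op 22 (remove /sul): {"cn":96,"dlh":93,"ds":86,"h":8,"hhf":96,"imj":48,"jo":98,"pr":31,"rq":96,"xg":55}
After op 23 (add /o 94): {"cn":96,"dlh":93,"ds":86,"h":8,"hhf":96,"imj":48,"jo":98,"o":94,"pr":31,"rq":96,"xg":55}
After op 24 (add /jo 78): {"cn":96,"dlh":93,"ds":86,"h":8,"hhf":96,"imj":48,"jo":78,"o":94,"pr":31,"rq":96,"xg":55}
After op 25 (replace /rq 46): {"cn":96,"dlh":93,"ds":86,"h":8,"hhf":96,"imj":48,"jo":78,"o":94,"pr":31,"rq":46,"xg":55}
Size at the root: 11

Answer: 11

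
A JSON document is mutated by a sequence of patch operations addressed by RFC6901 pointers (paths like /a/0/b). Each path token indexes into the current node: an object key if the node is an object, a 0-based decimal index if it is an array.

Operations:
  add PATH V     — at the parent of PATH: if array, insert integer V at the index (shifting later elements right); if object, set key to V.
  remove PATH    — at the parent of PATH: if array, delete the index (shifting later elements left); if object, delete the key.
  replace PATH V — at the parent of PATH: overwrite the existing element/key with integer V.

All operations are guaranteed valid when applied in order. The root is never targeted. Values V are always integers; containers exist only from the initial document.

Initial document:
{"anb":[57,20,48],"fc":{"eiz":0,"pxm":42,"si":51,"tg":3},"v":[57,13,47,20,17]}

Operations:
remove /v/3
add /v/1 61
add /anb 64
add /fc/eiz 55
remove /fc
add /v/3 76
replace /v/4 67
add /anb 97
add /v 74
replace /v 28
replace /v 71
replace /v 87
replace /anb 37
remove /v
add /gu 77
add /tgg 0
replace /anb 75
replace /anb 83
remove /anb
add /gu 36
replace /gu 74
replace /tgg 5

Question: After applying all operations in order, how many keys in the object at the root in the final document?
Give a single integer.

Answer: 2

Derivation:
After op 1 (remove /v/3): {"anb":[57,20,48],"fc":{"eiz":0,"pxm":42,"si":51,"tg":3},"v":[57,13,47,17]}
After op 2 (add /v/1 61): {"anb":[57,20,48],"fc":{"eiz":0,"pxm":42,"si":51,"tg":3},"v":[57,61,13,47,17]}
After op 3 (add /anb 64): {"anb":64,"fc":{"eiz":0,"pxm":42,"si":51,"tg":3},"v":[57,61,13,47,17]}
After op 4 (add /fc/eiz 55): {"anb":64,"fc":{"eiz":55,"pxm":42,"si":51,"tg":3},"v":[57,61,13,47,17]}
After op 5 (remove /fc): {"anb":64,"v":[57,61,13,47,17]}
After op 6 (add /v/3 76): {"anb":64,"v":[57,61,13,76,47,17]}
After op 7 (replace /v/4 67): {"anb":64,"v":[57,61,13,76,67,17]}
After op 8 (add /anb 97): {"anb":97,"v":[57,61,13,76,67,17]}
After op 9 (add /v 74): {"anb":97,"v":74}
After op 10 (replace /v 28): {"anb":97,"v":28}
After op 11 (replace /v 71): {"anb":97,"v":71}
After op 12 (replace /v 87): {"anb":97,"v":87}
After op 13 (replace /anb 37): {"anb":37,"v":87}
After op 14 (remove /v): {"anb":37}
After op 15 (add /gu 77): {"anb":37,"gu":77}
After op 16 (add /tgg 0): {"anb":37,"gu":77,"tgg":0}
After op 17 (replace /anb 75): {"anb":75,"gu":77,"tgg":0}
After op 18 (replace /anb 83): {"anb":83,"gu":77,"tgg":0}
After op 19 (remove /anb): {"gu":77,"tgg":0}
After op 20 (add /gu 36): {"gu":36,"tgg":0}
After op 21 (replace /gu 74): {"gu":74,"tgg":0}
After op 22 (replace /tgg 5): {"gu":74,"tgg":5}
Size at the root: 2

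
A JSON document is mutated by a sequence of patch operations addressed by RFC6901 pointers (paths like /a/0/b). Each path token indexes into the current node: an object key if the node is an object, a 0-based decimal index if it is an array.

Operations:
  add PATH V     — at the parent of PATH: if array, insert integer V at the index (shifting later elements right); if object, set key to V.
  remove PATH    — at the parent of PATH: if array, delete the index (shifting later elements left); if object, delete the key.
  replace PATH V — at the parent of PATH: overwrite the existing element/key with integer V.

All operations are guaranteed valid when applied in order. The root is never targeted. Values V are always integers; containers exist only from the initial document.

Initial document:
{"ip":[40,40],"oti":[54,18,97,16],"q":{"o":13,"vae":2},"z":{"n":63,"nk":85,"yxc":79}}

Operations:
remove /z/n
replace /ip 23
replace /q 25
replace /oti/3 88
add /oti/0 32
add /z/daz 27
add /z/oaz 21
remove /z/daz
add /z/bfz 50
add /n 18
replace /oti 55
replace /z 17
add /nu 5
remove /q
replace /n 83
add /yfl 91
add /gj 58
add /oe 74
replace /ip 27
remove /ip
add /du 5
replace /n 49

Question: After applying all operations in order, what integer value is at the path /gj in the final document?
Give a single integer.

After op 1 (remove /z/n): {"ip":[40,40],"oti":[54,18,97,16],"q":{"o":13,"vae":2},"z":{"nk":85,"yxc":79}}
After op 2 (replace /ip 23): {"ip":23,"oti":[54,18,97,16],"q":{"o":13,"vae":2},"z":{"nk":85,"yxc":79}}
After op 3 (replace /q 25): {"ip":23,"oti":[54,18,97,16],"q":25,"z":{"nk":85,"yxc":79}}
After op 4 (replace /oti/3 88): {"ip":23,"oti":[54,18,97,88],"q":25,"z":{"nk":85,"yxc":79}}
After op 5 (add /oti/0 32): {"ip":23,"oti":[32,54,18,97,88],"q":25,"z":{"nk":85,"yxc":79}}
After op 6 (add /z/daz 27): {"ip":23,"oti":[32,54,18,97,88],"q":25,"z":{"daz":27,"nk":85,"yxc":79}}
After op 7 (add /z/oaz 21): {"ip":23,"oti":[32,54,18,97,88],"q":25,"z":{"daz":27,"nk":85,"oaz":21,"yxc":79}}
After op 8 (remove /z/daz): {"ip":23,"oti":[32,54,18,97,88],"q":25,"z":{"nk":85,"oaz":21,"yxc":79}}
After op 9 (add /z/bfz 50): {"ip":23,"oti":[32,54,18,97,88],"q":25,"z":{"bfz":50,"nk":85,"oaz":21,"yxc":79}}
After op 10 (add /n 18): {"ip":23,"n":18,"oti":[32,54,18,97,88],"q":25,"z":{"bfz":50,"nk":85,"oaz":21,"yxc":79}}
After op 11 (replace /oti 55): {"ip":23,"n":18,"oti":55,"q":25,"z":{"bfz":50,"nk":85,"oaz":21,"yxc":79}}
After op 12 (replace /z 17): {"ip":23,"n":18,"oti":55,"q":25,"z":17}
After op 13 (add /nu 5): {"ip":23,"n":18,"nu":5,"oti":55,"q":25,"z":17}
After op 14 (remove /q): {"ip":23,"n":18,"nu":5,"oti":55,"z":17}
After op 15 (replace /n 83): {"ip":23,"n":83,"nu":5,"oti":55,"z":17}
After op 16 (add /yfl 91): {"ip":23,"n":83,"nu":5,"oti":55,"yfl":91,"z":17}
After op 17 (add /gj 58): {"gj":58,"ip":23,"n":83,"nu":5,"oti":55,"yfl":91,"z":17}
After op 18 (add /oe 74): {"gj":58,"ip":23,"n":83,"nu":5,"oe":74,"oti":55,"yfl":91,"z":17}
After op 19 (replace /ip 27): {"gj":58,"ip":27,"n":83,"nu":5,"oe":74,"oti":55,"yfl":91,"z":17}
After op 20 (remove /ip): {"gj":58,"n":83,"nu":5,"oe":74,"oti":55,"yfl":91,"z":17}
After op 21 (add /du 5): {"du":5,"gj":58,"n":83,"nu":5,"oe":74,"oti":55,"yfl":91,"z":17}
After op 22 (replace /n 49): {"du":5,"gj":58,"n":49,"nu":5,"oe":74,"oti":55,"yfl":91,"z":17}
Value at /gj: 58

Answer: 58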